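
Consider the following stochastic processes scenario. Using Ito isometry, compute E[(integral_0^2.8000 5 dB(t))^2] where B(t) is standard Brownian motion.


By Ito isometry: E[(int f dB)^2] = int f^2 dt
= 5^2 * 2.8000
= 25 * 2.8000 = 70.0000

70.0000


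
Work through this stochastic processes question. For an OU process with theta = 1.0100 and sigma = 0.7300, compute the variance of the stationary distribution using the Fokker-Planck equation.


Stationary variance = sigma^2 / (2*theta)
= 0.7300^2 / (2*1.0100)
= 0.5329 / 2.0200
= 0.2638

0.2638


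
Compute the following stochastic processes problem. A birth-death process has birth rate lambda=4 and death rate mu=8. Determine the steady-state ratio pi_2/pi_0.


For birth-death process, pi_n/pi_0 = (lambda/mu)^n
= (4/8)^2
= 0.2500

0.2500


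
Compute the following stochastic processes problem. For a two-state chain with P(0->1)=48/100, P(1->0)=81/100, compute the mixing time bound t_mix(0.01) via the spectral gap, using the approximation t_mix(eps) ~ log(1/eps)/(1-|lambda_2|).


lambda_2 = |1 - p01 - p10| = |1 - 0.4800 - 0.8100| = 0.2900
t_mix ~ log(1/eps)/(1 - |lambda_2|)
= log(100)/(1 - 0.2900) = 4.6052/0.7100
= 6.4862

6.4862


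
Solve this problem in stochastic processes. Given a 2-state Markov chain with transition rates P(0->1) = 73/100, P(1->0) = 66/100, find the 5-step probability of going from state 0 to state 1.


Computing P^5 by matrix multiplication.
P = [[0.2700, 0.7300], [0.6600, 0.3400]]
After raising P to the power 5:
P^5(0,1) = 0.5299

0.5299


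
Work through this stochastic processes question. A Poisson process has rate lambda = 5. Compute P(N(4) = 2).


P(N(t)=k) = (lambda*t)^k * exp(-lambda*t) / k!
lambda*t = 20
= 20^2 * exp(-20) / 2!
= 400 * 2.0612e-09 / 2
= 4.1223e-07

4.1223e-07


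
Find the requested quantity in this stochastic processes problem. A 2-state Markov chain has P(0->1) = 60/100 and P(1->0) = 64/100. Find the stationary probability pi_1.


Stationary distribution: pi_0 = p10/(p01+p10), pi_1 = p01/(p01+p10)
p01 = 0.6000, p10 = 0.6400
pi_1 = 0.4839

0.4839


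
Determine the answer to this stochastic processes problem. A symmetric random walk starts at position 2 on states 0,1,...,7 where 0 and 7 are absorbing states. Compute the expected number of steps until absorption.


For symmetric RW on 0,...,N with absorbing barriers, E(i) = i*(N-i)
E(2) = 2 * 5 = 10

10


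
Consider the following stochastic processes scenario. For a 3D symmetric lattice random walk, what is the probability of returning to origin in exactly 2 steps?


P(return in 2 steps) = P(reverse first step) = 1/(2d)
= 1/6
= 0.1667

0.1667


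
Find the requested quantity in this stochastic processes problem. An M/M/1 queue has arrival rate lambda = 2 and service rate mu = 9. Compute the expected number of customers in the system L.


rho = 2/9 = 0.2222
L = rho/(1-rho)
= 0.2222/0.7778
= 0.2857

0.2857


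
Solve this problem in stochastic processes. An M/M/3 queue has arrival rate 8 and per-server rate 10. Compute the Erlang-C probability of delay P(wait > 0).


a = lambda/mu = 0.8000
rho = a/c = 0.2667
Erlang-C formula applied:
C(c,a) = 0.0520

0.0520


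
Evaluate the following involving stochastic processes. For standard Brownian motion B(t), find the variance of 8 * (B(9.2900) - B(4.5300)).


Var(alpha*(B(t)-B(s))) = alpha^2 * (t-s)
= 8^2 * (9.2900 - 4.5300)
= 64 * 4.7600
= 304.6400

304.6400


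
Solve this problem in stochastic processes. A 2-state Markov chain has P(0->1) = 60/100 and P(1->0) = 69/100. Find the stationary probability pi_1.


Stationary distribution: pi_0 = p10/(p01+p10), pi_1 = p01/(p01+p10)
p01 = 0.6000, p10 = 0.6900
pi_1 = 0.4651

0.4651


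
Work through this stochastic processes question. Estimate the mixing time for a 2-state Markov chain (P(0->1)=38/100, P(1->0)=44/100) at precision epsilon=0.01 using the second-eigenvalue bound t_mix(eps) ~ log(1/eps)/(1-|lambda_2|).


lambda_2 = |1 - p01 - p10| = |1 - 0.3800 - 0.4400| = 0.1800
t_mix ~ log(1/eps)/(1 - |lambda_2|)
= log(100)/(1 - 0.1800) = 4.6052/0.8200
= 5.6161

5.6161


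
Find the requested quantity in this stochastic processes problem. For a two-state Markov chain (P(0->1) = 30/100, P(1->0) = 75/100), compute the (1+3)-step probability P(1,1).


P^4 = P^1 * P^3
Computing via matrix multiplication of the transition matrix.
Entry (1,1) of P^4 = 0.2857

0.2857


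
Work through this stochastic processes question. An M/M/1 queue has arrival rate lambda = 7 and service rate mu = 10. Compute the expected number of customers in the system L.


rho = 7/10 = 0.7000
L = rho/(1-rho)
= 0.7000/0.3000
= 2.3333

2.3333


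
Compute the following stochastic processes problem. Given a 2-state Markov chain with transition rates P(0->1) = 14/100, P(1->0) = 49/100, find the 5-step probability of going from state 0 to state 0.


Computing P^5 by matrix multiplication.
P = [[0.8600, 0.1400], [0.4900, 0.5100]]
After raising P to the power 5:
P^5(0,0) = 0.7793

0.7793


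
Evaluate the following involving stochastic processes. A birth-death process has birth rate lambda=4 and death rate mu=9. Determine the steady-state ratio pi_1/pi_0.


For birth-death process, pi_n/pi_0 = (lambda/mu)^n
= (4/9)^1
= 0.4444

0.4444


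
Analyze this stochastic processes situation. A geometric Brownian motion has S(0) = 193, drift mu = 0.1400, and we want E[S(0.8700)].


E[S(t)] = S(0) * exp(mu * t)
= 193 * exp(0.1400 * 0.8700)
= 193 * 1.1295
= 217.9989

217.9989


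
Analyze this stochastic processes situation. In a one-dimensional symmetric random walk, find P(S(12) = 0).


P(S(12) = 0) = C(12,6) / 4^6
= 924 / 4096
= 0.2256

0.2256


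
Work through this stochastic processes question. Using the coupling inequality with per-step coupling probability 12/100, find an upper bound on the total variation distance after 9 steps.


TV distance bound <= (1-delta)^n
= (1 - 0.1200)^9
= 0.8800^9
= 0.3165

0.3165


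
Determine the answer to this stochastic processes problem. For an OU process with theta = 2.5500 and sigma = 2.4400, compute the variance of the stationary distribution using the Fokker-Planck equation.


Stationary variance = sigma^2 / (2*theta)
= 2.4400^2 / (2*2.5500)
= 5.9536 / 5.1000
= 1.1674

1.1674


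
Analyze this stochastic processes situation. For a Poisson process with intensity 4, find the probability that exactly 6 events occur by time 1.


P(N(t)=k) = (lambda*t)^k * exp(-lambda*t) / k!
lambda*t = 4
= 4^6 * exp(-4) / 6!
= 4096 * 0.0183 / 720
= 0.1042

0.1042


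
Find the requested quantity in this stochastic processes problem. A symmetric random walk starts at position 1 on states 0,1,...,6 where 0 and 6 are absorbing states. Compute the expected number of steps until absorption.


For symmetric RW on 0,...,N with absorbing barriers, E(i) = i*(N-i)
E(1) = 1 * 5 = 5

5


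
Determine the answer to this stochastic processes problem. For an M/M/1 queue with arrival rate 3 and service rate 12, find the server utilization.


rho = lambda/mu
= 3/12
= 0.2500

0.2500


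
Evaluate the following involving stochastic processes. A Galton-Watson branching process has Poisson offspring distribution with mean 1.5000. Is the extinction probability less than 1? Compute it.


Since mu = 1.5000 > 1, extinction prob q < 1.
Solve s = exp(mu*(s-1)) iteratively.
q = 0.4172

0.4172


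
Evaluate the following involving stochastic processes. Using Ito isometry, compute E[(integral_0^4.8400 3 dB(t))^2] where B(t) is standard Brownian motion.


By Ito isometry: E[(int f dB)^2] = int f^2 dt
= 3^2 * 4.8400
= 9 * 4.8400 = 43.5600

43.5600


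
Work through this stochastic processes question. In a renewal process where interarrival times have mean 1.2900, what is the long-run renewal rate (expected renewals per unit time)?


Long-run renewal rate = 1/E(X)
= 1/1.2900
= 0.7752

0.7752


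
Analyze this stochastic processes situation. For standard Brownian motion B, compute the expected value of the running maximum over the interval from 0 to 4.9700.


E(max B(s)) = sqrt(2t/pi)
= sqrt(2*4.9700/pi)
= sqrt(3.1640)
= 1.7788

1.7788


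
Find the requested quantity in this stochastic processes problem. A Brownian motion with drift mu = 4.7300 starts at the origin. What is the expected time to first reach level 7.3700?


Expected first passage time = a/mu
= 7.3700/4.7300
= 1.5581

1.5581


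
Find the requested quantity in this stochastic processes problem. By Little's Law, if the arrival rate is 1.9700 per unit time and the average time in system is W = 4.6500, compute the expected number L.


Little's Law: L = lambda * W
= 1.9700 * 4.6500
= 9.1605

9.1605


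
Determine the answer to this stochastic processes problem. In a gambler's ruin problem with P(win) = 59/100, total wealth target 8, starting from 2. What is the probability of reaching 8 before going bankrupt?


Gambler's ruin formula:
r = q/p = 0.4100/0.5900 = 0.6949
P(win) = (1 - r^i)/(1 - r^N)
= (1 - 0.6949^2)/(1 - 0.6949^8)
= 0.5468

0.5468


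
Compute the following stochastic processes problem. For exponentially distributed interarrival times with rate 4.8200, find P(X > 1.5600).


P(X > t) = exp(-lambda * t)
= exp(-4.8200 * 1.5600)
= exp(-7.5192) = 5.4257e-04

5.4257e-04


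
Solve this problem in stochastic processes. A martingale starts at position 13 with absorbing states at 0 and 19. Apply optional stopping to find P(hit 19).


By optional stopping theorem: E(M at tau) = M(0) = 13
P(hit 19)*19 + P(hit 0)*0 = 13
P(hit 19) = (13 - 0)/(19 - 0) = 13/19 = 0.6842

0.6842


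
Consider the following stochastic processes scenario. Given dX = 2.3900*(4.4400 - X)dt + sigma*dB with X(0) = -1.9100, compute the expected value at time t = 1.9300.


E[X(t)] = mu + (X(0) - mu)*exp(-theta*t)
= 4.4400 + (-1.9100 - 4.4400)*exp(-2.3900*1.9300)
= 4.4400 + -6.3500 * 0.0099
= 4.3770

4.3770


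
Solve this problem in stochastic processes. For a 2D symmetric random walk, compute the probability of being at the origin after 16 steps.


P = C(16,8)^2 / 4^16
= 12870^2 / 4294967296
= 165636900 / 4294967296
= 0.0386

0.0386


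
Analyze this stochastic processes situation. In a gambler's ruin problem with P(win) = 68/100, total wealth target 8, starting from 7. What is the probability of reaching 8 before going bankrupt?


Gambler's ruin formula:
r = q/p = 0.3200/0.6800 = 0.4706
P(win) = (1 - r^i)/(1 - r^N)
= (1 - 0.4706^7)/(1 - 0.4706^8)
= 0.9973

0.9973


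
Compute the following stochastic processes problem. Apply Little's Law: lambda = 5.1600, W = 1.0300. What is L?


Little's Law: L = lambda * W
= 5.1600 * 1.0300
= 5.3148

5.3148


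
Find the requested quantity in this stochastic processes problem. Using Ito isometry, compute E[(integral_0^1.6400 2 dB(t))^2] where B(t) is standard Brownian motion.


By Ito isometry: E[(int f dB)^2] = int f^2 dt
= 2^2 * 1.6400
= 4 * 1.6400 = 6.5600

6.5600


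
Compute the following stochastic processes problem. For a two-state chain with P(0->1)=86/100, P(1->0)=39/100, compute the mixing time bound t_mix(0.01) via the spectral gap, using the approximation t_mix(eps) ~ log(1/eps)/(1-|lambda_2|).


lambda_2 = |1 - p01 - p10| = |1 - 0.8600 - 0.3900| = 0.2500
t_mix ~ log(1/eps)/(1 - |lambda_2|)
= log(100)/(1 - 0.2500) = 4.6052/0.7500
= 6.1402

6.1402


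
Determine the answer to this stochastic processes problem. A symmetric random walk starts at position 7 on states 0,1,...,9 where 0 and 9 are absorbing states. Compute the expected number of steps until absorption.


For symmetric RW on 0,...,N with absorbing barriers, E(i) = i*(N-i)
E(7) = 7 * 2 = 14

14


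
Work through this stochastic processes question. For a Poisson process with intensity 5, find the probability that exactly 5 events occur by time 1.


P(N(t)=k) = (lambda*t)^k * exp(-lambda*t) / k!
lambda*t = 5
= 5^5 * exp(-5) / 5!
= 3125 * 0.0067 / 120
= 0.1755

0.1755


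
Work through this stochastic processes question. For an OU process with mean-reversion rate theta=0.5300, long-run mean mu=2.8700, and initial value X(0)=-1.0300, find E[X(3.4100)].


E[X(t)] = mu + (X(0) - mu)*exp(-theta*t)
= 2.8700 + (-1.0300 - 2.8700)*exp(-0.5300*3.4100)
= 2.8700 + -3.9000 * 0.1641
= 2.2300

2.2300


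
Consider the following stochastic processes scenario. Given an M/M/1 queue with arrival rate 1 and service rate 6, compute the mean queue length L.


rho = 1/6 = 0.1667
L = rho/(1-rho)
= 0.1667/0.8333
= 0.2000

0.2000


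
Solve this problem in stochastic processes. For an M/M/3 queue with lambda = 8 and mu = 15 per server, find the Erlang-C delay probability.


a = lambda/mu = 0.5333
rho = a/c = 0.1778
Erlang-C formula applied:
C(c,a) = 0.0180

0.0180


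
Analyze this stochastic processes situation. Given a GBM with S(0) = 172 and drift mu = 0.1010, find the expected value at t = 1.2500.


E[S(t)] = S(0) * exp(mu * t)
= 172 * exp(0.1010 * 1.2500)
= 172 * 1.1346
= 195.1453

195.1453


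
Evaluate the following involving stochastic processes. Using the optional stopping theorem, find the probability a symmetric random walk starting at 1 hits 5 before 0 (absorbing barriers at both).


By optional stopping theorem: E(M at tau) = M(0) = 1
P(hit 5)*5 + P(hit 0)*0 = 1
P(hit 5) = (1 - 0)/(5 - 0) = 1/5 = 0.2000

0.2000


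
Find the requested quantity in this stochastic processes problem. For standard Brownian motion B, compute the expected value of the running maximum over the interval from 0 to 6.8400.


E(max B(s)) = sqrt(2t/pi)
= sqrt(2*6.8400/pi)
= sqrt(4.3545)
= 2.0867

2.0867


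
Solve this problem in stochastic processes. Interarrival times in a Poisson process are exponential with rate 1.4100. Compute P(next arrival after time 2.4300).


P(X > t) = exp(-lambda * t)
= exp(-1.4100 * 2.4300)
= exp(-3.4263) = 0.0325

0.0325


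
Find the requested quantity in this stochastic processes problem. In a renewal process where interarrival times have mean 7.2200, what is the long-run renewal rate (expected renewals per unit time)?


Long-run renewal rate = 1/E(X)
= 1/7.2200
= 0.1385

0.1385


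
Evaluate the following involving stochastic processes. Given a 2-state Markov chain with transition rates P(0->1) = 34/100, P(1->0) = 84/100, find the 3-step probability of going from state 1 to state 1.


Computing P^3 by matrix multiplication.
P = [[0.6600, 0.3400], [0.8400, 0.1600]]
After raising P to the power 3:
P^3(1,1) = 0.2840

0.2840


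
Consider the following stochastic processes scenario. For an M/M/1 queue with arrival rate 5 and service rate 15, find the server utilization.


rho = lambda/mu
= 5/15
= 0.3333

0.3333


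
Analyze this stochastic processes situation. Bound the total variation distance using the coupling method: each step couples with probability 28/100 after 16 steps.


TV distance bound <= (1-delta)^n
= (1 - 0.2800)^16
= 0.7200^16
= 0.0052

0.0052


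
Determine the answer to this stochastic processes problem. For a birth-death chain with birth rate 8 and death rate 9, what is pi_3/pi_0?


For birth-death process, pi_n/pi_0 = (lambda/mu)^n
= (8/9)^3
= 0.7023

0.7023


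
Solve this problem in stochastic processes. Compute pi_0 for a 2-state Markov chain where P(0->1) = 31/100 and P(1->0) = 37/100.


Stationary distribution: pi_0 = p10/(p01+p10), pi_1 = p01/(p01+p10)
p01 = 0.3100, p10 = 0.3700
pi_0 = 0.5441

0.5441


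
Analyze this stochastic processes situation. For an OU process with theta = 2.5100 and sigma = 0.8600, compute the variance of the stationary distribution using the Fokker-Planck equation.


Stationary variance = sigma^2 / (2*theta)
= 0.8600^2 / (2*2.5100)
= 0.7396 / 5.0200
= 0.1473

0.1473


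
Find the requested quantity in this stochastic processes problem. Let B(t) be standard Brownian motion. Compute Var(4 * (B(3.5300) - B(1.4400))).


Var(alpha*(B(t)-B(s))) = alpha^2 * (t-s)
= 4^2 * (3.5300 - 1.4400)
= 16 * 2.0900
= 33.4400

33.4400


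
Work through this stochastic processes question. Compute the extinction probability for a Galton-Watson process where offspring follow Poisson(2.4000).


Since mu = 2.4000 > 1, extinction prob q < 1.
Solve s = exp(mu*(s-1)) iteratively.
q = 0.1214

0.1214


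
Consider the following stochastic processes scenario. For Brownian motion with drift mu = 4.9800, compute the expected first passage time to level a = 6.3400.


Expected first passage time = a/mu
= 6.3400/4.9800
= 1.2731

1.2731


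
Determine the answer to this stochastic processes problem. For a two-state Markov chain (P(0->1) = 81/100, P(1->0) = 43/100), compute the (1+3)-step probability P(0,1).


P^4 = P^1 * P^3
Computing via matrix multiplication of the transition matrix.
Entry (0,1) of P^4 = 0.6511

0.6511


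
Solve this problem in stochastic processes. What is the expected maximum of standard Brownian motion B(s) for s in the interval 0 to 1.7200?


E(max B(s)) = sqrt(2t/pi)
= sqrt(2*1.7200/pi)
= sqrt(1.0950)
= 1.0464

1.0464


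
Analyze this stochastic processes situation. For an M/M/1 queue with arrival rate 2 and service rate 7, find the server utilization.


rho = lambda/mu
= 2/7
= 0.2857

0.2857


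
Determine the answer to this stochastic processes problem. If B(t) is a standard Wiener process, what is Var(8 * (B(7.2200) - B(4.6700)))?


Var(alpha*(B(t)-B(s))) = alpha^2 * (t-s)
= 8^2 * (7.2200 - 4.6700)
= 64 * 2.5500
= 163.2000

163.2000


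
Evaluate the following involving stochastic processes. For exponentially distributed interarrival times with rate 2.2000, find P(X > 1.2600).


P(X > t) = exp(-lambda * t)
= exp(-2.2000 * 1.2600)
= exp(-2.7720) = 0.0625

0.0625


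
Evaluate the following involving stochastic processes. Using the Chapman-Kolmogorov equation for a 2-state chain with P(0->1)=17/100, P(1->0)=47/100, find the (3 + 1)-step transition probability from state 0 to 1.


P^4 = P^3 * P^1
Computing via matrix multiplication of the transition matrix.
Entry (0,1) of P^4 = 0.2612

0.2612


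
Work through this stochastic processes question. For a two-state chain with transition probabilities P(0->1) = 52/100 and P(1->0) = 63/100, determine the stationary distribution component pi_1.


Stationary distribution: pi_0 = p10/(p01+p10), pi_1 = p01/(p01+p10)
p01 = 0.5200, p10 = 0.6300
pi_1 = 0.4522

0.4522


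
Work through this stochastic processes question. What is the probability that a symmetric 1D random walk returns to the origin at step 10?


P(S(10) = 0) = C(10,5) / 4^5
= 252 / 1024
= 0.2461

0.2461


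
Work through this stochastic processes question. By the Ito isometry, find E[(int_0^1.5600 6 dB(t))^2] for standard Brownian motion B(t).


By Ito isometry: E[(int f dB)^2] = int f^2 dt
= 6^2 * 1.5600
= 36 * 1.5600 = 56.1600

56.1600


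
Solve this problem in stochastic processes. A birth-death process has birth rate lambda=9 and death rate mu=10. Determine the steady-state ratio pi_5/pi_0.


For birth-death process, pi_n/pi_0 = (lambda/mu)^n
= (9/10)^5
= 0.5905

0.5905


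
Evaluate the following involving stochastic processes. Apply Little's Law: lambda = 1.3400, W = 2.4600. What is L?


Little's Law: L = lambda * W
= 1.3400 * 2.4600
= 3.2964

3.2964


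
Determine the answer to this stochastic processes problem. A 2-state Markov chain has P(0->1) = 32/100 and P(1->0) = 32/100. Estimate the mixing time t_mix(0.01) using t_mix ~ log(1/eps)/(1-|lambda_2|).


lambda_2 = |1 - p01 - p10| = |1 - 0.3200 - 0.3200| = 0.3600
t_mix ~ log(1/eps)/(1 - |lambda_2|)
= log(100)/(1 - 0.3600) = 4.6052/0.6400
= 7.1956

7.1956


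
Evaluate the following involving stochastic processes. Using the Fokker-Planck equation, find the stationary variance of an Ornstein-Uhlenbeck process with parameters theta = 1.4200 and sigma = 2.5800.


Stationary variance = sigma^2 / (2*theta)
= 2.5800^2 / (2*1.4200)
= 6.6564 / 2.8400
= 2.3438

2.3438


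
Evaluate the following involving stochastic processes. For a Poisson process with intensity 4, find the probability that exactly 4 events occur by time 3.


P(N(t)=k) = (lambda*t)^k * exp(-lambda*t) / k!
lambda*t = 12
= 12^4 * exp(-12) / 4!
= 20736 * 6.1442e-06 / 24
= 0.0053

0.0053


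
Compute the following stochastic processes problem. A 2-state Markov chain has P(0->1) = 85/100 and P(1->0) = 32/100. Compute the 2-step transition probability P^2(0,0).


Computing P^2 by matrix multiplication.
P = [[0.1500, 0.8500], [0.3200, 0.6800]]
After raising P to the power 2:
P^2(0,0) = 0.2945

0.2945


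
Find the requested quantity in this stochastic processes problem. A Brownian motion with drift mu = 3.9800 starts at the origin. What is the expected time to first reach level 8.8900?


Expected first passage time = a/mu
= 8.8900/3.9800
= 2.2337

2.2337


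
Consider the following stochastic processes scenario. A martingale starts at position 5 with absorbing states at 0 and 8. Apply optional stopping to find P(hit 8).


By optional stopping theorem: E(M at tau) = M(0) = 5
P(hit 8)*8 + P(hit 0)*0 = 5
P(hit 8) = (5 - 0)/(8 - 0) = 5/8 = 0.6250

0.6250


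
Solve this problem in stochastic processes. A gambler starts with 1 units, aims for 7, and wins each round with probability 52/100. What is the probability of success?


Gambler's ruin formula:
r = q/p = 0.4800/0.5200 = 0.9231
P(win) = (1 - r^i)/(1 - r^N)
= (1 - 0.9231^1)/(1 - 0.9231^7)
= 0.1793

0.1793


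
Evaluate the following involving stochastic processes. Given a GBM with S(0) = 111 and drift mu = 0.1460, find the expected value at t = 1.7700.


E[S(t)] = S(0) * exp(mu * t)
= 111 * exp(0.1460 * 1.7700)
= 111 * 1.2949
= 143.7320

143.7320


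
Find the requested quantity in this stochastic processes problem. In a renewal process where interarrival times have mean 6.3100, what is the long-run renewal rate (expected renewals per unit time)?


Long-run renewal rate = 1/E(X)
= 1/6.3100
= 0.1585

0.1585


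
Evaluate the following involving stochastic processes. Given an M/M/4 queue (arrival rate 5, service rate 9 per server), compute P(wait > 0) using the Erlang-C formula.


a = lambda/mu = 0.5556
rho = a/c = 0.1389
Erlang-C formula applied:
C(c,a) = 0.0026

0.0026


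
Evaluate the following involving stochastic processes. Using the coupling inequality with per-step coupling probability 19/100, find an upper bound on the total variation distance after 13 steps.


TV distance bound <= (1-delta)^n
= (1 - 0.1900)^13
= 0.8100^13
= 0.0646

0.0646


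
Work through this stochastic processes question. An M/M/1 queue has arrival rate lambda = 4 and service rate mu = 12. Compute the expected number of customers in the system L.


rho = 4/12 = 0.3333
L = rho/(1-rho)
= 0.3333/0.6667
= 0.5000

0.5000


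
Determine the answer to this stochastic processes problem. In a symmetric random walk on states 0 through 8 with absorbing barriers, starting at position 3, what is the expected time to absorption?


For symmetric RW on 0,...,N with absorbing barriers, E(i) = i*(N-i)
E(3) = 3 * 5 = 15

15


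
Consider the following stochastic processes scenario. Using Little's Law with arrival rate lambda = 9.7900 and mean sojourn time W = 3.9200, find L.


Little's Law: L = lambda * W
= 9.7900 * 3.9200
= 38.3768

38.3768


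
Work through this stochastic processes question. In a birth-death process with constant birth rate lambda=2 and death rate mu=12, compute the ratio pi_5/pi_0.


For birth-death process, pi_n/pi_0 = (lambda/mu)^n
= (2/12)^5
= 1.2860e-04

1.2860e-04


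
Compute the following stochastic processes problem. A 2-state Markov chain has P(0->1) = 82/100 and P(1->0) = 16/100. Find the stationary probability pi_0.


Stationary distribution: pi_0 = p10/(p01+p10), pi_1 = p01/(p01+p10)
p01 = 0.8200, p10 = 0.1600
pi_0 = 0.1633

0.1633


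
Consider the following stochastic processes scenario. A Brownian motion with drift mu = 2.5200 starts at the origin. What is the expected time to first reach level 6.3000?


Expected first passage time = a/mu
= 6.3000/2.5200
= 2.5000

2.5000


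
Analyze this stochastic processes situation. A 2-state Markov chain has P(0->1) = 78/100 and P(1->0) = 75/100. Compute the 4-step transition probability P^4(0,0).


Computing P^4 by matrix multiplication.
P = [[0.2200, 0.7800], [0.7500, 0.2500]]
After raising P to the power 4:
P^4(0,0) = 0.5304

0.5304


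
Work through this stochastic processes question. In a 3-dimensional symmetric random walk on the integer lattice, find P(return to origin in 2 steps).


P(return in 2 steps) = P(reverse first step) = 1/(2d)
= 1/6
= 0.1667

0.1667


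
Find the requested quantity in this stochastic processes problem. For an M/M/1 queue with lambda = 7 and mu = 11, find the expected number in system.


rho = 7/11 = 0.6364
L = rho/(1-rho)
= 0.6364/0.3636
= 1.7500

1.7500


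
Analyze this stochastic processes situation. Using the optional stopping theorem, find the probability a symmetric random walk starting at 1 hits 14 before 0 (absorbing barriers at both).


By optional stopping theorem: E(M at tau) = M(0) = 1
P(hit 14)*14 + P(hit 0)*0 = 1
P(hit 14) = (1 - 0)/(14 - 0) = 1/14 = 0.0714

0.0714


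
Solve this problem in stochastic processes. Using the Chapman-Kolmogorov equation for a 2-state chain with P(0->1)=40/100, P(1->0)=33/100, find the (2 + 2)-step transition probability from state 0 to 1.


P^4 = P^2 * P^2
Computing via matrix multiplication of the transition matrix.
Entry (0,1) of P^4 = 0.5450

0.5450


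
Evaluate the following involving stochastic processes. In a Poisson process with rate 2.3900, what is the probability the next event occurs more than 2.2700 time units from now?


P(X > t) = exp(-lambda * t)
= exp(-2.3900 * 2.2700)
= exp(-5.4253) = 0.0044

0.0044


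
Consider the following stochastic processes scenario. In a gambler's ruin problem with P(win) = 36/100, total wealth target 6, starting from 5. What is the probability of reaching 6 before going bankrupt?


Gambler's ruin formula:
r = q/p = 0.6400/0.3600 = 1.7778
P(win) = (1 - r^i)/(1 - r^N)
= (1 - 1.7778^5)/(1 - 1.7778^6)
= 0.5482

0.5482


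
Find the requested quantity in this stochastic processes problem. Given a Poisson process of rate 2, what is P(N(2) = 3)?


P(N(t)=k) = (lambda*t)^k * exp(-lambda*t) / k!
lambda*t = 4
= 4^3 * exp(-4) / 3!
= 64 * 0.0183 / 6
= 0.1954

0.1954


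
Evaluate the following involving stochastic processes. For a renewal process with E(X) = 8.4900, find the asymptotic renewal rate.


Long-run renewal rate = 1/E(X)
= 1/8.4900
= 0.1178

0.1178


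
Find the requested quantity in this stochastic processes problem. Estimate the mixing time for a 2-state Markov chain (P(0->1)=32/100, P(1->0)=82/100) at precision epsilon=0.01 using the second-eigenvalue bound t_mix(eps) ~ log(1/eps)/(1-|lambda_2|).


lambda_2 = |1 - p01 - p10| = |1 - 0.3200 - 0.8200| = 0.1400
t_mix ~ log(1/eps)/(1 - |lambda_2|)
= log(100)/(1 - 0.1400) = 4.6052/0.8600
= 5.3548

5.3548


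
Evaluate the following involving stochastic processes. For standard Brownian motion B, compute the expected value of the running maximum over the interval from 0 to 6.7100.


E(max B(s)) = sqrt(2t/pi)
= sqrt(2*6.7100/pi)
= sqrt(4.2717)
= 2.0668

2.0668


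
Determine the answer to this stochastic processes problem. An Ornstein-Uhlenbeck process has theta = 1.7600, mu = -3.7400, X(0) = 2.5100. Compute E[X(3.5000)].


E[X(t)] = mu + (X(0) - mu)*exp(-theta*t)
= -3.7400 + (2.5100 - -3.7400)*exp(-1.7600*3.5000)
= -3.7400 + 6.2500 * 0.0021
= -3.7268

-3.7268


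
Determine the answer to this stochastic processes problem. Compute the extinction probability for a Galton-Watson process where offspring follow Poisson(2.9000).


Since mu = 2.9000 > 1, extinction prob q < 1.
Solve s = exp(mu*(s-1)) iteratively.
q = 0.0668

0.0668


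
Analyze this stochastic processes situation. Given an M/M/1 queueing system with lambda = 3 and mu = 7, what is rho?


rho = lambda/mu
= 3/7
= 0.4286

0.4286


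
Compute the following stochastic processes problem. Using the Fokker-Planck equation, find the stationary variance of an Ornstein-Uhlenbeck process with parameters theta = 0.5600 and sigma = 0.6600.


Stationary variance = sigma^2 / (2*theta)
= 0.6600^2 / (2*0.5600)
= 0.4356 / 1.1200
= 0.3889

0.3889


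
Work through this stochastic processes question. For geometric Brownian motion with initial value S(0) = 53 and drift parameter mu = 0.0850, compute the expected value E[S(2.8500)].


E[S(t)] = S(0) * exp(mu * t)
= 53 * exp(0.0850 * 2.8500)
= 53 * 1.2741
= 67.5280

67.5280


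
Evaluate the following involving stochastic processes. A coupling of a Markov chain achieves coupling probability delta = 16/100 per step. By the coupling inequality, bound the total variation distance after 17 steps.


TV distance bound <= (1-delta)^n
= (1 - 0.1600)^17
= 0.8400^17
= 0.0516

0.0516


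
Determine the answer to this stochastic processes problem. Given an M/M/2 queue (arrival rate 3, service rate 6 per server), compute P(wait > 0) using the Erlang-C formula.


a = lambda/mu = 0.5000
rho = a/c = 0.2500
Erlang-C formula applied:
C(c,a) = 0.1000

0.1000


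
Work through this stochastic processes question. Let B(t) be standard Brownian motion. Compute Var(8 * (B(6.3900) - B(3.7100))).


Var(alpha*(B(t)-B(s))) = alpha^2 * (t-s)
= 8^2 * (6.3900 - 3.7100)
= 64 * 2.6800
= 171.5200

171.5200


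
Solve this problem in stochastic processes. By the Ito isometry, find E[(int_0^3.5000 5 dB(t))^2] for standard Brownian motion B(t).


By Ito isometry: E[(int f dB)^2] = int f^2 dt
= 5^2 * 3.5000
= 25 * 3.5000 = 87.5000

87.5000


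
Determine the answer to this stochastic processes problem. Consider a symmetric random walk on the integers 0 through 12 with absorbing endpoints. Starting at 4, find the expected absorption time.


For symmetric RW on 0,...,N with absorbing barriers, E(i) = i*(N-i)
E(4) = 4 * 8 = 32

32


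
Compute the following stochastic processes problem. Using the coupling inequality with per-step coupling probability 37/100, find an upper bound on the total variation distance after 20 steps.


TV distance bound <= (1-delta)^n
= (1 - 0.3700)^20
= 0.6300^20
= 9.7009e-05

9.7009e-05


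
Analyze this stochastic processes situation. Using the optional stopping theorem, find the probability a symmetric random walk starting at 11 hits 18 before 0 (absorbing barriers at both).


By optional stopping theorem: E(M at tau) = M(0) = 11
P(hit 18)*18 + P(hit 0)*0 = 11
P(hit 18) = (11 - 0)/(18 - 0) = 11/18 = 0.6111

0.6111


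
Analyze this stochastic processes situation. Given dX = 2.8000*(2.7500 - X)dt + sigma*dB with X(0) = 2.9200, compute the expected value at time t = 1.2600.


E[X(t)] = mu + (X(0) - mu)*exp(-theta*t)
= 2.7500 + (2.9200 - 2.7500)*exp(-2.8000*1.2600)
= 2.7500 + 0.1700 * 0.0294
= 2.7550

2.7550


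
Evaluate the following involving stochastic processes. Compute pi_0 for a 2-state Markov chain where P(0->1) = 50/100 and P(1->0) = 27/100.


Stationary distribution: pi_0 = p10/(p01+p10), pi_1 = p01/(p01+p10)
p01 = 0.5000, p10 = 0.2700
pi_0 = 0.3506

0.3506


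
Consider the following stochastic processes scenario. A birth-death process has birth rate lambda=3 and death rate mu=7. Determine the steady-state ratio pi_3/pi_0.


For birth-death process, pi_n/pi_0 = (lambda/mu)^n
= (3/7)^3
= 0.0787

0.0787


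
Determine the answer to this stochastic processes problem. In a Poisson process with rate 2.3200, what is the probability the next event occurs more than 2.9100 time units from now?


P(X > t) = exp(-lambda * t)
= exp(-2.3200 * 2.9100)
= exp(-6.7512) = 0.0012

0.0012


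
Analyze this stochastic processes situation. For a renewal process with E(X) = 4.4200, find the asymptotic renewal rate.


Long-run renewal rate = 1/E(X)
= 1/4.4200
= 0.2262

0.2262


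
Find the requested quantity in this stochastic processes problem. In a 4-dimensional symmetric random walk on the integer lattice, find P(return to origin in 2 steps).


P(return in 2 steps) = P(reverse first step) = 1/(2d)
= 1/8
= 0.1250

0.1250


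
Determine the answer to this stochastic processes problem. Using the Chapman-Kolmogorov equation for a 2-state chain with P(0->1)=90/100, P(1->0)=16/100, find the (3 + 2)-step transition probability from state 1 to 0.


P^5 = P^3 * P^2
Computing via matrix multiplication of the transition matrix.
Entry (1,0) of P^5 = 0.1509

0.1509


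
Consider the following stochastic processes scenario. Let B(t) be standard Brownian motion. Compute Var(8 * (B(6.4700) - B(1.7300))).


Var(alpha*(B(t)-B(s))) = alpha^2 * (t-s)
= 8^2 * (6.4700 - 1.7300)
= 64 * 4.7400
= 303.3600

303.3600


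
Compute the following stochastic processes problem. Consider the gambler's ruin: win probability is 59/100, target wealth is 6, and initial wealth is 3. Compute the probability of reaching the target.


Gambler's ruin formula:
r = q/p = 0.4100/0.5900 = 0.6949
P(win) = (1 - r^i)/(1 - r^N)
= (1 - 0.6949^3)/(1 - 0.6949^6)
= 0.7487

0.7487


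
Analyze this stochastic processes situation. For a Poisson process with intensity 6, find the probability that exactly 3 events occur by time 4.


P(N(t)=k) = (lambda*t)^k * exp(-lambda*t) / k!
lambda*t = 24
= 24^3 * exp(-24) / 3!
= 13824 * 3.7751e-11 / 6
= 8.6979e-08

8.6979e-08


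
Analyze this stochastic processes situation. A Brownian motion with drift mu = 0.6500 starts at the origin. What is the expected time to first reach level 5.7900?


Expected first passage time = a/mu
= 5.7900/0.6500
= 8.9077

8.9077


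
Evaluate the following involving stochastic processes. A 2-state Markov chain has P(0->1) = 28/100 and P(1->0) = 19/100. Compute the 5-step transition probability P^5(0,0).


Computing P^5 by matrix multiplication.
P = [[0.7200, 0.2800], [0.1900, 0.8100]]
After raising P to the power 5:
P^5(0,0) = 0.4292

0.4292


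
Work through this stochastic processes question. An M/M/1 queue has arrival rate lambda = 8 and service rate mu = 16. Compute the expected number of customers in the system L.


rho = 8/16 = 0.5000
L = rho/(1-rho)
= 0.5000/0.5000
= 1.0000

1.0000


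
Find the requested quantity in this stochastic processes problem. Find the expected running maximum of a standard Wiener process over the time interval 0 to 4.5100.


E(max B(s)) = sqrt(2t/pi)
= sqrt(2*4.5100/pi)
= sqrt(2.8712)
= 1.6944

1.6944


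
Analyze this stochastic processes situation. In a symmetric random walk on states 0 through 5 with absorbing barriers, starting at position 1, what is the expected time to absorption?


For symmetric RW on 0,...,N with absorbing barriers, E(i) = i*(N-i)
E(1) = 1 * 4 = 4

4


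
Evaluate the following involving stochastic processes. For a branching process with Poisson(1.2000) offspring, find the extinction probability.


Since mu = 1.2000 > 1, extinction prob q < 1.
Solve s = exp(mu*(s-1)) iteratively.
q = 0.6863

0.6863


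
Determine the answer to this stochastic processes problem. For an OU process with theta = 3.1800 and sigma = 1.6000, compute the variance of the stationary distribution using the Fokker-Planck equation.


Stationary variance = sigma^2 / (2*theta)
= 1.6000^2 / (2*3.1800)
= 2.5600 / 6.3600
= 0.4025

0.4025


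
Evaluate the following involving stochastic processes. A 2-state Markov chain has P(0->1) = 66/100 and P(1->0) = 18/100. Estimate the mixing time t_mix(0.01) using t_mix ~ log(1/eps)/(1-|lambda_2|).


lambda_2 = |1 - p01 - p10| = |1 - 0.6600 - 0.1800| = 0.1600
t_mix ~ log(1/eps)/(1 - |lambda_2|)
= log(100)/(1 - 0.1600) = 4.6052/0.8400
= 5.4823

5.4823


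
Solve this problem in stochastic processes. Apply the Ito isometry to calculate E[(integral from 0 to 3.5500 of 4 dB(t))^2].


By Ito isometry: E[(int f dB)^2] = int f^2 dt
= 4^2 * 3.5500
= 16 * 3.5500 = 56.8000

56.8000


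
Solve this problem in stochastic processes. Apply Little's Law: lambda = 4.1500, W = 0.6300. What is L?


Little's Law: L = lambda * W
= 4.1500 * 0.6300
= 2.6145

2.6145


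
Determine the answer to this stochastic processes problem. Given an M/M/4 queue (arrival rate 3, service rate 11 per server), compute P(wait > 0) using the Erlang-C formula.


a = lambda/mu = 0.2727
rho = a/c = 0.0682
Erlang-C formula applied:
C(c,a) = 1.8833e-04

1.8833e-04


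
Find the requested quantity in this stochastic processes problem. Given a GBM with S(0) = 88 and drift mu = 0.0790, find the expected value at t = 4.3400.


E[S(t)] = S(0) * exp(mu * t)
= 88 * exp(0.0790 * 4.3400)
= 88 * 1.4090
= 123.9895

123.9895


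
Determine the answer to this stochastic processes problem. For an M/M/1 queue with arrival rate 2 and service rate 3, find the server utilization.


rho = lambda/mu
= 2/3
= 0.6667

0.6667


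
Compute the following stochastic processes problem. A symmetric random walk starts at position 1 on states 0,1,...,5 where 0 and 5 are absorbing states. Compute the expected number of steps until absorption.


For symmetric RW on 0,...,N with absorbing barriers, E(i) = i*(N-i)
E(1) = 1 * 4 = 4

4


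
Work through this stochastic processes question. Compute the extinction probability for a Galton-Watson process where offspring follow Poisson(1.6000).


Since mu = 1.6000 > 1, extinction prob q < 1.
Solve s = exp(mu*(s-1)) iteratively.
q = 0.3580

0.3580


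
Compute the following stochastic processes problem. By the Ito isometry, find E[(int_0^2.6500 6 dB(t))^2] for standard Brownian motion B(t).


By Ito isometry: E[(int f dB)^2] = int f^2 dt
= 6^2 * 2.6500
= 36 * 2.6500 = 95.4000

95.4000


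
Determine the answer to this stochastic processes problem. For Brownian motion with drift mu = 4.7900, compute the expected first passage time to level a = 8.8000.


Expected first passage time = a/mu
= 8.8000/4.7900
= 1.8372

1.8372


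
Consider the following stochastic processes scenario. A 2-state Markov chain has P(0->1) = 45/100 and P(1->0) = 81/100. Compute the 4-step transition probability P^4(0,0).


Computing P^4 by matrix multiplication.
P = [[0.5500, 0.4500], [0.8100, 0.1900]]
After raising P to the power 4:
P^4(0,0) = 0.6445

0.6445


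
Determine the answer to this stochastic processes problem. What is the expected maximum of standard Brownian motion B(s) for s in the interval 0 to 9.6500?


E(max B(s)) = sqrt(2t/pi)
= sqrt(2*9.6500/pi)
= sqrt(6.1434)
= 2.4786

2.4786


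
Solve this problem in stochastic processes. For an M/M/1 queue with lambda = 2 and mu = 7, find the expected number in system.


rho = 2/7 = 0.2857
L = rho/(1-rho)
= 0.2857/0.7143
= 0.4000

0.4000


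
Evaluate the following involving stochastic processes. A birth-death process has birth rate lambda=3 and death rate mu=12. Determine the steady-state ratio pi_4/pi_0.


For birth-death process, pi_n/pi_0 = (lambda/mu)^n
= (3/12)^4
= 0.0039

0.0039


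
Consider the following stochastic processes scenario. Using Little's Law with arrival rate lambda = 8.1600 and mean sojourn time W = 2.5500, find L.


Little's Law: L = lambda * W
= 8.1600 * 2.5500
= 20.8080

20.8080


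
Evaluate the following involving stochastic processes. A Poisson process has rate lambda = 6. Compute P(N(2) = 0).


P(N(t)=k) = (lambda*t)^k * exp(-lambda*t) / k!
lambda*t = 12
= 12^0 * exp(-12) / 0!
= 1 * 6.1442e-06 / 1
= 6.1442e-06

6.1442e-06


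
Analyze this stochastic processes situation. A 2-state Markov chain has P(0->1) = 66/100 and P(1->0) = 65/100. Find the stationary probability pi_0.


Stationary distribution: pi_0 = p10/(p01+p10), pi_1 = p01/(p01+p10)
p01 = 0.6600, p10 = 0.6500
pi_0 = 0.4962

0.4962
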